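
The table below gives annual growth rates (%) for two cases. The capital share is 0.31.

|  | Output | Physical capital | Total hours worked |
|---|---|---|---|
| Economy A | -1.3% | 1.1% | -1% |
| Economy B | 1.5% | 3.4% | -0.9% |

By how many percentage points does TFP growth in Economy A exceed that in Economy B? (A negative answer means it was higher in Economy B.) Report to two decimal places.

Labor's share = 1 − 0.31 = 0.69.
Economy A: TFP = -1.3 − 0.341 + 0.69 = -0.951%.
Economy B: TFP = 1.5 − 1.054 + 0.621 = 1.067%.
Difference = -0.951 − (1.067) = -2.018 pp.

-2.02 percentage points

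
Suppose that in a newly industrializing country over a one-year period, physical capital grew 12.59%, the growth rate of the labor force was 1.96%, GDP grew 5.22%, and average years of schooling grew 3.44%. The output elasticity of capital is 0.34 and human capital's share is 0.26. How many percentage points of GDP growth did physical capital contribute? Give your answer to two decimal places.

Contribution = share × growth = 0.34 × 12.59 = 4.2806 pp.

4.28 percentage points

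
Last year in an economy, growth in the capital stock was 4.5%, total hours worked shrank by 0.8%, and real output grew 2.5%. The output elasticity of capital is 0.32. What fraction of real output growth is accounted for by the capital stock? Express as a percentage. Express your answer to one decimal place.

The capital stock contributed 0.32 × 4.5 = 1.44 pp.
Share of growth = 1.44 / 2.5 × 100 = 57.6%.

The capital stock accounted for 57.6% of growth.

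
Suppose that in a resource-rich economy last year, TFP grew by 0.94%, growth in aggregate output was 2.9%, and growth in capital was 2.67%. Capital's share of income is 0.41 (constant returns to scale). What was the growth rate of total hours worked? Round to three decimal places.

1.467%

Labor's share = 1 − 0.41 = 0.59.
gY = gA + 0.41×2.67 + 0.59×g.
0.59×g = 2.9 − 0.94 − 1.0947 = 0.8653.
g = 0.8653 / 0.59 = 1.46661%.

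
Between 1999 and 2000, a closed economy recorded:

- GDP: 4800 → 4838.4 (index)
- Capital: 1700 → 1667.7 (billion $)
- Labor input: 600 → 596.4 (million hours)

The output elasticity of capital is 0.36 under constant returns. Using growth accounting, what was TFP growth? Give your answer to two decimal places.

TFP grew 1.87%.

GDP growth = (4838.4 − 4800) / 4800 = 0.8%.
Capital growth = (1667.7 − 1700) / 1700 = -1.9%.
Labor input growth = (596.4 − 600) / 600 = -0.6%.
Labor's share = 1 − 0.36 = 0.64.
Capital: 0.36 × (-1.9) = -0.684 pp.
Labor input: 0.64 × (-0.6) = -0.384 pp.
TFP growth = 0.8 + 1.068 = 1.868%.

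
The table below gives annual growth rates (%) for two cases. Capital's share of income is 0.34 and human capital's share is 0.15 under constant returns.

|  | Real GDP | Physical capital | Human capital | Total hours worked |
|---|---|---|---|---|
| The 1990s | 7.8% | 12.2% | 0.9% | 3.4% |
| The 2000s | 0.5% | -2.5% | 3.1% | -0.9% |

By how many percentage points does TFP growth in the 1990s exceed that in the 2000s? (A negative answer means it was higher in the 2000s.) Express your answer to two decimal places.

Labor's share = 1 − 0.34 − 0.15 = 0.51.
The 1990s: TFP = 7.8 − 4.148 − 0.135 − 1.734 = 1.783%.
The 2000s: TFP = 0.5 + 0.85 − 0.465 + 0.459 = 1.344%.
Difference = 1.783 − (1.344) = 0.439 pp.

0.44 percentage points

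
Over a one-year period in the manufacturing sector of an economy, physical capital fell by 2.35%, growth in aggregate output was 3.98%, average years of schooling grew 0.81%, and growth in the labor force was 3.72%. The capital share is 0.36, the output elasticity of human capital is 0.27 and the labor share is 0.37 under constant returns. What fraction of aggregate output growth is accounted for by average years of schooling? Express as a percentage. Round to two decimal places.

5.49%

Average years of schooling contributed 0.27 × 0.81 = 0.2187 pp.
Share of growth = 0.2187 / 3.98 × 100 = 5.495%.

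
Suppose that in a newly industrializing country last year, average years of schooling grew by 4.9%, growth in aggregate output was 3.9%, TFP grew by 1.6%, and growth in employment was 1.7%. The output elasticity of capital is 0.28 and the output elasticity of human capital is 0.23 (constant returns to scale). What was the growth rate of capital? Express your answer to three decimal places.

Labor's share = 1 − 0.28 − 0.23 = 0.49.
gY = gA + 0.23×4.9 + 0.49×1.7 + 0.28×g.
0.28×g = 3.9 − 1.6 − 1.96 = 0.34.
g = 0.34 / 0.28 = 1.21429%.

1.214%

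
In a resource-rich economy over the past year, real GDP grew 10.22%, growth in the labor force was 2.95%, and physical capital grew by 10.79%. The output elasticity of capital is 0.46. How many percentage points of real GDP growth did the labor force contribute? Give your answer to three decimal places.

1.593 pp

Labor's share = 1 − 0.46 = 0.54.
Contribution = share × growth = 0.54 × 2.95 = 1.593 pp.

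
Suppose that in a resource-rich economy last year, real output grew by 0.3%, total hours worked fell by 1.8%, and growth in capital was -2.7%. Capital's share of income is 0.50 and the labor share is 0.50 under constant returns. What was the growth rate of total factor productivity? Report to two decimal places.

Total factor productivity growth was 2.55%.

Labor's share = 1 − 0.5 = 0.5.
Capital: 0.5 × (-2.7) = -1.35 pp.
Total hours worked: 0.5 × (-1.8) = -0.9 pp.
TFP growth = 0.3 + 2.25 = 2.55%.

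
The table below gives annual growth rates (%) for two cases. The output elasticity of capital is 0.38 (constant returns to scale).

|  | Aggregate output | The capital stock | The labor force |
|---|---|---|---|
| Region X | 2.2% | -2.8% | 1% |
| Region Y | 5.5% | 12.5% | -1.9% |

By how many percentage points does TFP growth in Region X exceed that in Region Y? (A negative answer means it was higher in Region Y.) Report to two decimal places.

0.72 percentage points

Labor's share = 1 − 0.38 = 0.62.
Region X: TFP = 2.2 + 1.064 − 0.62 = 2.644%.
Region Y: TFP = 5.5 − 4.75 + 1.178 = 1.928%.
Difference = 2.644 − (1.928) = 0.716 pp.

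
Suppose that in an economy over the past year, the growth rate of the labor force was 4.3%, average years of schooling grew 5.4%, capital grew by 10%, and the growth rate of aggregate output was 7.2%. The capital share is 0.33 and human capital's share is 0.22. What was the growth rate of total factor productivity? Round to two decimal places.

Labor's share = 1 − 0.33 − 0.22 = 0.45.
Capital: 0.33 × 10 = 3.3 pp.
Average years of schooling: 0.22 × 5.4 = 1.188 pp.
The labor force: 0.45 × 4.3 = 1.935 pp.
TFP growth = 7.2 − 6.423 = 0.777%.

0.78%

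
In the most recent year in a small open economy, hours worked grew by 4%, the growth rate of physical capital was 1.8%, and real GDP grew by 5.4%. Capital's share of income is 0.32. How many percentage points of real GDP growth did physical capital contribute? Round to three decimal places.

0.576 percentage points

Contribution = share × growth = 0.32 × 1.8 = 0.576 pp.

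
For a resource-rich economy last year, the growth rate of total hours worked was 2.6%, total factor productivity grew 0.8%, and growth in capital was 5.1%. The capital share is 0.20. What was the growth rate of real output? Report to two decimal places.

Labor's share = 1 − 0.2 = 0.8.
Capital: 0.2 × 5.1 = 1.02 pp.
Total hours worked: 0.8 × 2.6 = 2.08 pp.
Output growth = 0.8 + 3.1 = 3.9%.

3.90%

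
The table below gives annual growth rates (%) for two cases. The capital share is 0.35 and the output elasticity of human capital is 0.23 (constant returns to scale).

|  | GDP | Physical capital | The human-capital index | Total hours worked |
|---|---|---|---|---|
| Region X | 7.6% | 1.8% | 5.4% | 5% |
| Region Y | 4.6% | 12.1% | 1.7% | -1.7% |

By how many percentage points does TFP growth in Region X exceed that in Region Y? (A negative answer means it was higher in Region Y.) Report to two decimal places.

2.94 percentage points

Labor's share = 1 − 0.35 − 0.23 = 0.42.
Region X: TFP = 7.6 − 0.63 − 1.242 − 2.1 = 3.628%.
Region Y: TFP = 4.6 − 4.235 − 0.391 + 0.714 = 0.688%.
Difference = 3.628 − (0.688) = 2.94 pp.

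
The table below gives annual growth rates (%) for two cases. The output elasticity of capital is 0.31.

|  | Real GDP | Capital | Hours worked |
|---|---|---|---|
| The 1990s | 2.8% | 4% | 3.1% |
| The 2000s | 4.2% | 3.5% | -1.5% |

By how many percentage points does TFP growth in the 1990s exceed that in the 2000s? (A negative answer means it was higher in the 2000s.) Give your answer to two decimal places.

-4.73 percentage points

Labor's share = 1 − 0.31 = 0.69.
The 1990s: TFP = 2.8 − 1.24 − 2.139 = -0.579%.
The 2000s: TFP = 4.2 − 1.085 + 1.035 = 4.15%.
Difference = -0.579 − (4.15) = -4.729 pp.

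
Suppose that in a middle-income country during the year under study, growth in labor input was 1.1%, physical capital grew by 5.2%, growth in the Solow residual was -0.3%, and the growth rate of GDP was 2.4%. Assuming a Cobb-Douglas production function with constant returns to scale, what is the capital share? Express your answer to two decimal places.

gY = gA + α·gK + (1−α)·gL, so gY − gA − gL = α(gK − gL).
2.4 + 0.3 − 1.1 = α × (5.2 − 1.1).
1.6 = 4.1 α, so α = 0.3902.

α = 0.39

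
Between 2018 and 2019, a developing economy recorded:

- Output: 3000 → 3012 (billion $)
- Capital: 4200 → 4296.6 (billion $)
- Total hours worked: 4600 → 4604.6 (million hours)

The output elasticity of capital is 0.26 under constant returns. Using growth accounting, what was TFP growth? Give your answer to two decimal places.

-0.27%

Output growth = (3012 − 3000) / 3000 = 0.4%.
Capital growth = (4296.6 − 4200) / 4200 = 2.3%.
Total hours worked growth = (4604.6 − 4600) / 4600 = 0.1%.
Labor's share = 1 − 0.26 = 0.74.
Capital: 0.26 × 2.3 = 0.598 pp.
Total hours worked: 0.74 × 0.1 = 0.074 pp.
TFP growth = 0.4 − 0.672 = -0.272%.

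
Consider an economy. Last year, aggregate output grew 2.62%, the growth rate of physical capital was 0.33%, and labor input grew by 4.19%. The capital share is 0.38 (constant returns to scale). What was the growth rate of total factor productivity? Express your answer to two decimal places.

-0.10%

Labor's share = 1 − 0.38 = 0.62.
Physical capital: 0.38 × 0.33 = 0.1254 pp.
Labor input: 0.62 × 4.19 = 2.5978 pp.
TFP growth = 2.62 − 2.7232 = -0.1032%.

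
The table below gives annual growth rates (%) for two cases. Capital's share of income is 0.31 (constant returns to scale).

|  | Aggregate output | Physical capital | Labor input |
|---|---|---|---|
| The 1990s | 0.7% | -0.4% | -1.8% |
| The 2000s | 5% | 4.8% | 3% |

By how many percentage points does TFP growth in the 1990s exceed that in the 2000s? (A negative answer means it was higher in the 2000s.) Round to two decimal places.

0.62 percentage points

Labor's share = 1 − 0.31 = 0.69.
The 1990s: TFP = 0.7 + 0.124 + 1.242 = 2.066%.
The 2000s: TFP = 5 − 1.488 − 2.07 = 1.442%.
Difference = 2.066 − (1.442) = 0.624 pp.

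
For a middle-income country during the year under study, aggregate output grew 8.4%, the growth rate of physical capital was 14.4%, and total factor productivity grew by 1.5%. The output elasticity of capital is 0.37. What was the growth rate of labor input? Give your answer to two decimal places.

Labor's share = 1 − 0.37 = 0.63.
gY = gA + 0.37×14.4 + 0.63×g.
0.63×g = 8.4 − 1.5 − 5.328 = 1.572.
g = 1.572 / 0.63 = 2.4952%.

Labor input growth was 2.50%.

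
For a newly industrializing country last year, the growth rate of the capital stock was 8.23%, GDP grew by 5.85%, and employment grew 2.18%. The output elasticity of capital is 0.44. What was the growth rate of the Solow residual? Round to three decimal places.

Labor's share = 1 − 0.44 = 0.56.
The capital stock: 0.44 × 8.23 = 3.6212 pp.
Employment: 0.56 × 2.18 = 1.2208 pp.
TFP growth = 5.85 − 4.842 = 1.008%.

1.008%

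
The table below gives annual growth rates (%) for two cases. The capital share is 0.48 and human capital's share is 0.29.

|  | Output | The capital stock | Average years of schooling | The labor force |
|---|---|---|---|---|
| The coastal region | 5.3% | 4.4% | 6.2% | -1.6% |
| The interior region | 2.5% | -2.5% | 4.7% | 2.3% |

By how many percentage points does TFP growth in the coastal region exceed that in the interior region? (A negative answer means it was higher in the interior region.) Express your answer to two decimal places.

Labor's share = 1 − 0.48 − 0.29 = 0.23.
The coastal region: TFP = 5.3 − 2.112 − 1.798 + 0.368 = 1.758%.
The interior region: TFP = 2.5 + 1.2 − 1.363 − 0.529 = 1.808%.
Difference = 1.758 − (1.808) = -0.05 pp.

-0.05 percentage points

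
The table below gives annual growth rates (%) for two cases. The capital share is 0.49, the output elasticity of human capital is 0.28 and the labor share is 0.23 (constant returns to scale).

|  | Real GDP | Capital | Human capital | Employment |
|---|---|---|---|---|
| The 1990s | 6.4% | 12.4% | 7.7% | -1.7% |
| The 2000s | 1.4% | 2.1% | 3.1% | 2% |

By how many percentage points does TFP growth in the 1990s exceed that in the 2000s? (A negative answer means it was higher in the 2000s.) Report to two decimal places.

-0.48 percentage points

Labor's share = 1 − 0.49 − 0.28 = 0.23.
The 1990s: TFP = 6.4 − 6.076 − 2.156 + 0.391 = -1.441%.
The 2000s: TFP = 1.4 − 1.029 − 0.868 − 0.46 = -0.957%.
Difference = -1.441 − (-0.957) = -0.484 pp.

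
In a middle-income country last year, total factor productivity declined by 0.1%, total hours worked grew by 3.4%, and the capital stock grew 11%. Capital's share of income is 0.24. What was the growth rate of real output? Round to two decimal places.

Labor's share = 1 − 0.24 = 0.76.
The capital stock: 0.24 × 11 = 2.64 pp.
Total hours worked: 0.76 × 3.4 = 2.584 pp.
Output growth = -0.1 + 5.224 = 5.124%.

5.12%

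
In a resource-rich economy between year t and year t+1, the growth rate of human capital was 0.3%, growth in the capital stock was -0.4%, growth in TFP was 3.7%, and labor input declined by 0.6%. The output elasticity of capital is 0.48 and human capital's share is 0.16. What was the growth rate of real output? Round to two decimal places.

3.34%

Labor's share = 1 − 0.48 − 0.16 = 0.36.
The capital stock: 0.48 × (-0.4) = -0.192 pp.
Human capital: 0.16 × 0.3 = 0.048 pp.
Labor input: 0.36 × (-0.6) = -0.216 pp.
Output growth = 3.7 + (-0.36) = 3.34%.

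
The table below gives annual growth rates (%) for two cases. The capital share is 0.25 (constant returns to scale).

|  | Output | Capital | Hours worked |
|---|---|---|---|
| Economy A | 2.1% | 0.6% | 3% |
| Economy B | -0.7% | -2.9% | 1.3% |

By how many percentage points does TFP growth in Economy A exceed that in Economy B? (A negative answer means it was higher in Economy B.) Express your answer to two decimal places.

0.65 percentage points

Labor's share = 1 − 0.25 = 0.75.
Economy A: TFP = 2.1 − 0.15 − 2.25 = -0.3%.
Economy B: TFP = -0.7 + 0.725 − 0.975 = -0.95%.
Difference = -0.3 − (-0.95) = 0.65 pp.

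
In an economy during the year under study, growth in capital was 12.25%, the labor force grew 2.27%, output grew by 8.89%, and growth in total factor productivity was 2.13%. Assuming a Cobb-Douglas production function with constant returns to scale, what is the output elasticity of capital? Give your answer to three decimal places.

α = 0.450

gY = gA + α·gK + (1−α)·gL, so gY − gA − gL = α(gK − gL).
8.89 − 2.13 − 2.27 = α × (12.25 − 2.27).
4.49 = 9.98 α, so α = 0.4499.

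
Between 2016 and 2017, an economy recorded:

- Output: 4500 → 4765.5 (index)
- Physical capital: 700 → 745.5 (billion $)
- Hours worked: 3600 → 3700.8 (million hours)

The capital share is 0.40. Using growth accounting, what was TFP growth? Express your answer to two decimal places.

Output growth = (4765.5 − 4500) / 4500 = 5.9%.
Physical capital growth = (745.5 − 700) / 700 = 6.5%.
Hours worked growth = (3700.8 − 3600) / 3600 = 2.8%.
Labor's share = 1 − 0.4 = 0.6.
Physical capital: 0.4 × 6.5 = 2.6 pp.
Hours worked: 0.6 × 2.8 = 1.68 pp.
TFP growth = 5.9 − 4.28 = 1.62%.

1.62%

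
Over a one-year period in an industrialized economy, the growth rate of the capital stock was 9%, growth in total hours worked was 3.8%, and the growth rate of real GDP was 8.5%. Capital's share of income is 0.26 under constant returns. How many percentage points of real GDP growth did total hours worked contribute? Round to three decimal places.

2.812 percentage points

Labor's share = 1 − 0.26 = 0.74.
Contribution = share × growth = 0.74 × 3.8 = 2.812 pp.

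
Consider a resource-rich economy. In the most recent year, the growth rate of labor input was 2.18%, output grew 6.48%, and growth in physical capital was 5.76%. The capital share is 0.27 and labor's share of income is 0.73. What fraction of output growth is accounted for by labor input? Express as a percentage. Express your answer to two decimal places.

Labor's share = 1 − 0.27 = 0.73.
Labor input contributed 0.73 × 2.18 = 1.5914 pp.
Share of growth = 1.5914 / 6.48 × 100 = 24.5586%.

24.56%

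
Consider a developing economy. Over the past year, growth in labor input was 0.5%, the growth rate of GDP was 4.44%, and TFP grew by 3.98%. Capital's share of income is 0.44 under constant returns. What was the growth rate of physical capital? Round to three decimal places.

Labor's share = 1 − 0.44 = 0.56.
gY = gA + 0.56×0.5 + 0.44×g.
0.44×g = 4.44 − 3.98 − 0.28 = 0.18.
g = 0.18 / 0.44 = 0.40909%.

0.409%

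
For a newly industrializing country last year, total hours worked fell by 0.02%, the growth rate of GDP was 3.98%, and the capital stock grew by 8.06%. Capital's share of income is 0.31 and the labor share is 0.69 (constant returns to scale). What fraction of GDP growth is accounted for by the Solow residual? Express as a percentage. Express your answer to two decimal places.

Labor's share = 1 − 0.31 = 0.69.
The capital stock: 0.31 × 8.06 = 2.4986 pp.
Total hours worked: 0.69 × (-0.02) = -0.0138 pp.
TFP growth = 3.98 − 2.4848 = 1.4952%.
TFP share of growth = 1.4952 / 3.98 × 100 = 37.5678%.

37.57%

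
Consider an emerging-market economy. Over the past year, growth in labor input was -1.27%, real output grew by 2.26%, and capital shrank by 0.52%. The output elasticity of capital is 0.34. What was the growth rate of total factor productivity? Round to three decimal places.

Total factor productivity growth was 3.275%.

Labor's share = 1 − 0.34 = 0.66.
Capital: 0.34 × (-0.52) = -0.1768 pp.
Labor input: 0.66 × (-1.27) = -0.8382 pp.
TFP growth = 2.26 + 1.015 = 3.275%.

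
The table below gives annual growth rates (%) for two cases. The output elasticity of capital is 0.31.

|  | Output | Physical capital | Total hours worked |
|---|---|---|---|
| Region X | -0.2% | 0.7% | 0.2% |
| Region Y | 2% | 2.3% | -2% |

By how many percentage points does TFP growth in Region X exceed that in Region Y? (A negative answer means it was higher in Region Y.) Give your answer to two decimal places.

-3.22 percentage points

Labor's share = 1 − 0.31 = 0.69.
Region X: TFP = -0.2 − 0.217 − 0.138 = -0.555%.
Region Y: TFP = 2 − 0.713 + 1.38 = 2.667%.
Difference = -0.555 − (2.667) = -3.222 pp.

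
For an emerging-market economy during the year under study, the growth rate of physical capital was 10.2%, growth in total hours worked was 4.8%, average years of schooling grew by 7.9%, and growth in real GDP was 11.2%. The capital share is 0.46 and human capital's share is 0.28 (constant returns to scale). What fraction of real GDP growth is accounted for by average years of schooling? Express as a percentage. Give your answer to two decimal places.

Average years of schooling accounted for 19.75% of growth.

Average years of schooling contributed 0.28 × 7.9 = 2.212 pp.
Share of growth = 2.212 / 11.2 × 100 = 19.75%.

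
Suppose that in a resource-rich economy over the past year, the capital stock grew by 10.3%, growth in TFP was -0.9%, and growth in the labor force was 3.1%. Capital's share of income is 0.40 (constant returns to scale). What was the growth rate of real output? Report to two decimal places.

5.08%

Labor's share = 1 − 0.4 = 0.6.
The capital stock: 0.4 × 10.3 = 4.12 pp.
The labor force: 0.6 × 3.1 = 1.86 pp.
Output growth = -0.9 + 5.98 = 5.08%.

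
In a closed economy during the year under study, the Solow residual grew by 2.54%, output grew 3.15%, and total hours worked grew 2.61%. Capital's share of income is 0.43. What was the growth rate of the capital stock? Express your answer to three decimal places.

-2.041%

Labor's share = 1 − 0.43 = 0.57.
gY = gA + 0.57×2.61 + 0.43×g.
0.43×g = 3.15 − 2.54 − 1.4877 = -0.8777.
g = -0.8777 / 0.43 = -2.04116%.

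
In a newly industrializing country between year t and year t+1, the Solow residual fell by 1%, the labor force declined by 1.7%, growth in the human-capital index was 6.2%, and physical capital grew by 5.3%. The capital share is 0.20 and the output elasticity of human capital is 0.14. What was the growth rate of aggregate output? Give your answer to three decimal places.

Labor's share = 1 − 0.2 − 0.14 = 0.66.
Physical capital: 0.2 × 5.3 = 1.06 pp.
The human-capital index: 0.14 × 6.2 = 0.868 pp.
The labor force: 0.66 × (-1.7) = -1.122 pp.
Output growth = -1 + 0.806 = -0.194%.

-0.194%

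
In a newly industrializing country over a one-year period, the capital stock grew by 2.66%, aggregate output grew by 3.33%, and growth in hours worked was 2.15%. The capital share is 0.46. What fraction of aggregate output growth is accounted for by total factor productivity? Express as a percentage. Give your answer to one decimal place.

Labor's share = 1 − 0.46 = 0.54.
The capital stock: 0.46 × 2.66 = 1.2236 pp.
Hours worked: 0.54 × 2.15 = 1.161 pp.
TFP growth = 3.33 − 2.3846 = 0.9454%.
TFP share of growth = 0.9454 / 3.33 × 100 = 28.39%.

Total factor productivity accounted for 28.4% of growth.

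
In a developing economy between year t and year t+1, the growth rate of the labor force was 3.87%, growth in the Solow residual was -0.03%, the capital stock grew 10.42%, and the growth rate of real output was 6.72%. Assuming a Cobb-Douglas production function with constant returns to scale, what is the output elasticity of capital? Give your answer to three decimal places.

gY = gA + α·gK + (1−α)·gL, so gY − gA − gL = α(gK − gL).
6.72 + 0.03 − 3.87 = α × (10.42 − 3.87).
2.88 = 6.55 α, so α = 0.43969.

0.440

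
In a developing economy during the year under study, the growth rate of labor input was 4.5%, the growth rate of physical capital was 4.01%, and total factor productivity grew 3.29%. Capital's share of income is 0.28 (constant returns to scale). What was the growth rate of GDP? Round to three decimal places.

7.653%

Labor's share = 1 − 0.28 = 0.72.
Physical capital: 0.28 × 4.01 = 1.1228 pp.
Labor input: 0.72 × 4.5 = 3.24 pp.
Output growth = 3.29 + 4.3628 = 7.6528%.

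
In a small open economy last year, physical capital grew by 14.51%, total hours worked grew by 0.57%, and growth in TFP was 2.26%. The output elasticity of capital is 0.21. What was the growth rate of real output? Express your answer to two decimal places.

5.76%

Labor's share = 1 − 0.21 = 0.79.
Physical capital: 0.21 × 14.51 = 3.0471 pp.
Total hours worked: 0.79 × 0.57 = 0.4503 pp.
Output growth = 2.26 + 3.4974 = 5.7574%.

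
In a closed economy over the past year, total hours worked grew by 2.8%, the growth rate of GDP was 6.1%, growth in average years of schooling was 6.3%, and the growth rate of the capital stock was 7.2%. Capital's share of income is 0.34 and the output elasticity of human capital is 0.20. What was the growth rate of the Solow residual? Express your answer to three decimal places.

1.104%

Labor's share = 1 − 0.34 − 0.2 = 0.46.
The capital stock: 0.34 × 7.2 = 2.448 pp.
Average years of schooling: 0.2 × 6.3 = 1.26 pp.
Total hours worked: 0.46 × 2.8 = 1.288 pp.
TFP growth = 6.1 − 4.996 = 1.104%.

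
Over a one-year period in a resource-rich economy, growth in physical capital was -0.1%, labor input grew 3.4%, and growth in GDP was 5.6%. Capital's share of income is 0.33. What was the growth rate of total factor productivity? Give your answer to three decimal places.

3.355%

Labor's share = 1 − 0.33 = 0.67.
Physical capital: 0.33 × (-0.1) = -0.033 pp.
Labor input: 0.67 × 3.4 = 2.278 pp.
TFP growth = 5.6 − 2.245 = 3.355%.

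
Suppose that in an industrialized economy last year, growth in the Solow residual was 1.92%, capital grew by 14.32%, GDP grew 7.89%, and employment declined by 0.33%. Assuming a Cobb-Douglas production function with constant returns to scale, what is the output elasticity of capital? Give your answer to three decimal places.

0.430

gY = gA + α·gK + (1−α)·gL, so gY − gA − gL = α(gK − gL).
7.89 − 1.92 + 0.33 = α × (14.32 − (-0.33)).
6.3 = 14.65 α, so α = 0.43003.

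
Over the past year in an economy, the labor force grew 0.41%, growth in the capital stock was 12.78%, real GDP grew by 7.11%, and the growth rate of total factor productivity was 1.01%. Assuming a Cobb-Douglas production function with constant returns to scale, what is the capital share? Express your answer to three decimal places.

gY = gA + α·gK + (1−α)·gL, so gY − gA − gL = α(gK − gL).
7.11 − 1.01 − 0.41 = α × (12.78 − 0.41).
5.69 = 12.37 α, so α = 0.45998.

α = 0.460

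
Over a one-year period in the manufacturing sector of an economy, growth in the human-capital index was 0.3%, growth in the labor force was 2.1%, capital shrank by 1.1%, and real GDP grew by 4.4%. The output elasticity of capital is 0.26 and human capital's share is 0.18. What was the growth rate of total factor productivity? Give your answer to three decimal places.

Labor's share = 1 − 0.26 − 0.18 = 0.56.
Capital: 0.26 × (-1.1) = -0.286 pp.
The human-capital index: 0.18 × 0.3 = 0.054 pp.
The labor force: 0.56 × 2.1 = 1.176 pp.
TFP growth = 4.4 − 0.944 = 3.456%.

3.456%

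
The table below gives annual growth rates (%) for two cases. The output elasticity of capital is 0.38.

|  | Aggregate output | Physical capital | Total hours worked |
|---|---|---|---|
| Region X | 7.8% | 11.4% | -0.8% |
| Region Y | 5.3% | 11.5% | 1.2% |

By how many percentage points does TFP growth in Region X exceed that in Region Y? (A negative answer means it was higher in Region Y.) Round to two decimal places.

3.78 percentage points

Labor's share = 1 − 0.38 = 0.62.
Region X: TFP = 7.8 − 4.332 + 0.496 = 3.964%.
Region Y: TFP = 5.3 − 4.37 − 0.744 = 0.186%.
Difference = 3.964 − (0.186) = 3.778 pp.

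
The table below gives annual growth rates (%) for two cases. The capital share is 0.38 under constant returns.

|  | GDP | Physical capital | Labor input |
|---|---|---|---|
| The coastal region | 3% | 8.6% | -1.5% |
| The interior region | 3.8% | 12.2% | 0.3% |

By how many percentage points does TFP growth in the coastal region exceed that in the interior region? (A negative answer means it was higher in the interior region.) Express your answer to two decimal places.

Labor's share = 1 − 0.38 = 0.62.
The coastal region: TFP = 3 − 3.268 + 0.93 = 0.662%.
The interior region: TFP = 3.8 − 4.636 − 0.186 = -1.022%.
Difference = 0.662 − (-1.022) = 1.684 pp.

1.68 percentage points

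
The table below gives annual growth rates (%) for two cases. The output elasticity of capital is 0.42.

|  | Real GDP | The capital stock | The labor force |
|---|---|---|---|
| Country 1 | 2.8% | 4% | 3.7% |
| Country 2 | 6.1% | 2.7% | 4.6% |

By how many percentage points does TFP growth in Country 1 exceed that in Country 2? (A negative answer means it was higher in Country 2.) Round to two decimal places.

Labor's share = 1 − 0.42 = 0.58.
Country 1: TFP = 2.8 − 1.68 − 2.146 = -1.026%.
Country 2: TFP = 6.1 − 1.134 − 2.668 = 2.298%.
Difference = -1.026 − (2.298) = -3.324 pp.

-3.32 percentage points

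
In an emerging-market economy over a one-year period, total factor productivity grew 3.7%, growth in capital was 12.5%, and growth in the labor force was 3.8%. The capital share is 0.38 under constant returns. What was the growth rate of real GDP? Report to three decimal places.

Real GDP growth was 10.806%.

Labor's share = 1 − 0.38 = 0.62.
Capital: 0.38 × 12.5 = 4.75 pp.
The labor force: 0.62 × 3.8 = 2.356 pp.
Output growth = 3.7 + 7.106 = 10.806%.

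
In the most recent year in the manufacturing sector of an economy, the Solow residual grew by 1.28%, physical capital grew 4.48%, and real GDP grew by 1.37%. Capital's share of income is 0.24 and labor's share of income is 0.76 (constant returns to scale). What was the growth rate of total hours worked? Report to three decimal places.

-1.296%

Labor's share = 1 − 0.24 = 0.76.
gY = gA + 0.24×4.48 + 0.76×g.
0.76×g = 1.37 − 1.28 − 1.0752 = -0.9852.
g = -0.9852 / 0.76 = -1.29632%.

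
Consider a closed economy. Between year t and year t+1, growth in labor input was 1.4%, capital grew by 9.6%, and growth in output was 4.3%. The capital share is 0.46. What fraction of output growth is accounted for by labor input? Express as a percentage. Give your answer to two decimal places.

Labor's share = 1 − 0.46 = 0.54.
Labor input contributed 0.54 × 1.4 = 0.756 pp.
Share of growth = 0.756 / 4.3 × 100 = 17.5814%.

17.58%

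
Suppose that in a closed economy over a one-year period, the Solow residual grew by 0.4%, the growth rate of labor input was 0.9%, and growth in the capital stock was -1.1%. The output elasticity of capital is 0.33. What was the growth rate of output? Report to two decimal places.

Output growth was 0.64%.

Labor's share = 1 − 0.33 = 0.67.
The capital stock: 0.33 × (-1.1) = -0.363 pp.
Labor input: 0.67 × 0.9 = 0.603 pp.
Output growth = 0.4 + 0.24 = 0.64%.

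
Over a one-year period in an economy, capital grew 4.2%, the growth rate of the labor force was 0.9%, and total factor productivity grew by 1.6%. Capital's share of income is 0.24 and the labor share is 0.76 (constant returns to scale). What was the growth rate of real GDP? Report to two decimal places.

Labor's share = 1 − 0.24 = 0.76.
Capital: 0.24 × 4.2 = 1.008 pp.
The labor force: 0.76 × 0.9 = 0.684 pp.
Output growth = 1.6 + 1.692 = 3.292%.

3.29%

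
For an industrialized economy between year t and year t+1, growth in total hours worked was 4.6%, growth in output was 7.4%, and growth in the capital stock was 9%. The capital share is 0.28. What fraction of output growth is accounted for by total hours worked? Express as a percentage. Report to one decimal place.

44.8%

Labor's share = 1 − 0.28 = 0.72.
Total hours worked contributed 0.72 × 4.6 = 3.312 pp.
Share of growth = 3.312 / 7.4 × 100 = 44.757%.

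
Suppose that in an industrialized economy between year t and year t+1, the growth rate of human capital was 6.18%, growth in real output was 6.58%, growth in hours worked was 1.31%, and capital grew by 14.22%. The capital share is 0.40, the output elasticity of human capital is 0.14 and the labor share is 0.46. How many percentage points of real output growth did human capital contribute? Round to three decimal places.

Contribution = share × growth = 0.14 × 6.18 = 0.8652 pp.

0.865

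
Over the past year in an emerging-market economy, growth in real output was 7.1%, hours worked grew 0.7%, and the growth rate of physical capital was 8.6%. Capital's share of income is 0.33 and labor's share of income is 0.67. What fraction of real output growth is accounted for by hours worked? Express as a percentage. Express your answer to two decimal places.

Labor's share = 1 − 0.33 = 0.67.
Hours worked contributed 0.67 × 0.7 = 0.469 pp.
Share of growth = 0.469 / 7.1 × 100 = 6.6056%.

6.61%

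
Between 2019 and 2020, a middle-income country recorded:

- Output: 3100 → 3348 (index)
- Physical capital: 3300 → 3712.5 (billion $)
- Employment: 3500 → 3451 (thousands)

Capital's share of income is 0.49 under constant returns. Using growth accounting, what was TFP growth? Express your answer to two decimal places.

Output growth = (3348 − 3100) / 3100 = 8%.
Physical capital growth = (3712.5 − 3300) / 3300 = 12.5%.
Employment growth = (3451 − 3500) / 3500 = -1.4%.
Labor's share = 1 − 0.49 = 0.51.
Physical capital: 0.49 × 12.5 = 6.125 pp.
Employment: 0.51 × (-1.4) = -0.714 pp.
TFP growth = 8 − 5.411 = 2.589%.

2.59%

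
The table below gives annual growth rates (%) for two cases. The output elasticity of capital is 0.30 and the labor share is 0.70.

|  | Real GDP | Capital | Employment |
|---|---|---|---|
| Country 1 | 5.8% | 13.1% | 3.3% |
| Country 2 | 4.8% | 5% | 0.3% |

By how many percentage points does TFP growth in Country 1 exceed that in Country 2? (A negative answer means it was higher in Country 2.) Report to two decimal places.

Labor's share = 1 − 0.3 = 0.7.
Country 1: TFP = 5.8 − 3.93 − 2.31 = -0.44%.
Country 2: TFP = 4.8 − 1.5 − 0.21 = 3.09%.
Difference = -0.44 − (3.09) = -3.53 pp.

-3.53 percentage points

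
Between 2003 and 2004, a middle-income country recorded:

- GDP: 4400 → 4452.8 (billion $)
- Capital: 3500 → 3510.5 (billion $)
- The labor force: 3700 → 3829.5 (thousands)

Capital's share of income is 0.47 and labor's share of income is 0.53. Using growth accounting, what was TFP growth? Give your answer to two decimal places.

-0.80%

GDP growth = (4452.8 − 4400) / 4400 = 1.2%.
Capital growth = (3510.5 − 3500) / 3500 = 0.3%.
The labor force growth = (3829.5 − 3700) / 3700 = 3.5%.
Labor's share = 1 − 0.47 = 0.53.
Capital: 0.47 × 0.3 = 0.141 pp.
The labor force: 0.53 × 3.5 = 1.855 pp.
TFP growth = 1.2 − 1.996 = -0.796%.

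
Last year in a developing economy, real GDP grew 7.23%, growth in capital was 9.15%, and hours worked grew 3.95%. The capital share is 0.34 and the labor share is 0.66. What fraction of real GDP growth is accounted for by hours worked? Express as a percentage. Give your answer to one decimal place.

Labor's share = 1 − 0.34 = 0.66.
Hours worked contributed 0.66 × 3.95 = 2.607 pp.
Share of growth = 2.607 / 7.23 × 100 = 36.058%.

Hours worked accounted for 36.1% of growth.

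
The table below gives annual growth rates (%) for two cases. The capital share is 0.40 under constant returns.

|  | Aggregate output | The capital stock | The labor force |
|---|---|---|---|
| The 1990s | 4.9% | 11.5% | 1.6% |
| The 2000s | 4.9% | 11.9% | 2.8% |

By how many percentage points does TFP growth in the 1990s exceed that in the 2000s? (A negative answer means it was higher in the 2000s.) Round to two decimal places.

Labor's share = 1 − 0.4 = 0.6.
The 1990s: TFP = 4.9 − 4.6 − 0.96 = -0.66%.
The 2000s: TFP = 4.9 − 4.76 − 1.68 = -1.54%.
Difference = -0.66 − (-1.54) = 0.88 pp.

0.88 percentage points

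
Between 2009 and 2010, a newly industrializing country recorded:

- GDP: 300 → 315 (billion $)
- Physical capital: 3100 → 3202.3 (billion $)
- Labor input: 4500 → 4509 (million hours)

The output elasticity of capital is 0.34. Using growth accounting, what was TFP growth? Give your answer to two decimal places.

GDP growth = (315 − 300) / 300 = 5%.
Physical capital growth = (3202.3 − 3100) / 3100 = 3.3%.
Labor input growth = (4509 − 4500) / 4500 = 0.2%.
Labor's share = 1 − 0.34 = 0.66.
Physical capital: 0.34 × 3.3 = 1.122 pp.
Labor input: 0.66 × 0.2 = 0.132 pp.
TFP growth = 5 − 1.254 = 3.746%.

TFP grew 3.75%.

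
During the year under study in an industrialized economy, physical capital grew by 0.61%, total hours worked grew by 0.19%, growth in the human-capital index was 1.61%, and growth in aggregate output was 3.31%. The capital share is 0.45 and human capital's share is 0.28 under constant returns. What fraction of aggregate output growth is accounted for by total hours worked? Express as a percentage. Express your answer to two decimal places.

Total hours worked accounted for 1.55% of growth.

Labor's share = 1 − 0.45 − 0.28 = 0.27.
Total hours worked contributed 0.27 × 0.19 = 0.0513 pp.
Share of growth = 0.0513 / 3.31 × 100 = 1.5498%.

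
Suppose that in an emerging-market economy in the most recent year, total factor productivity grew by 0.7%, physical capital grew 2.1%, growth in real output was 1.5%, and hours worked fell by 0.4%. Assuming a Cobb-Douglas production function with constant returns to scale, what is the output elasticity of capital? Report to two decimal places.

α = 0.48

gY = gA + α·gK + (1−α)·gL, so gY − gA − gL = α(gK − gL).
1.5 − 0.7 + 0.4 = α × (2.1 − (-0.4)).
1.2 = 2.5 α, so α = 0.48.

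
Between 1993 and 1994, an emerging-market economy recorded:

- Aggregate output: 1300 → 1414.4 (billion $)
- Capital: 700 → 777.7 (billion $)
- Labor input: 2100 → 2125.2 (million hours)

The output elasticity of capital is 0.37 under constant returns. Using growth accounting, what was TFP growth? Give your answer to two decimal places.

TFP growth was 3.94%.

Aggregate output growth = (1414.4 − 1300) / 1300 = 8.8%.
Capital growth = (777.7 − 700) / 700 = 11.1%.
Labor input growth = (2125.2 − 2100) / 2100 = 1.2%.
Labor's share = 1 − 0.37 = 0.63.
Capital: 0.37 × 11.1 = 4.107 pp.
Labor input: 0.63 × 1.2 = 0.756 pp.
TFP growth = 8.8 − 4.863 = 3.937%.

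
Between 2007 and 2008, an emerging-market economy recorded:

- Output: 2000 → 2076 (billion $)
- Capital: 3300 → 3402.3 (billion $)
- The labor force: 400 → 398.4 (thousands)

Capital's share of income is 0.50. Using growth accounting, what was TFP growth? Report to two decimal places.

2.45%

Output growth = (2076 − 2000) / 2000 = 3.8%.
Capital growth = (3402.3 − 3300) / 3300 = 3.1%.
The labor force growth = (398.4 − 400) / 400 = -0.4%.
Labor's share = 1 − 0.5 = 0.5.
Capital: 0.5 × 3.1 = 1.55 pp.
The labor force: 0.5 × (-0.4) = -0.2 pp.
TFP growth = 3.8 − 1.35 = 2.45%.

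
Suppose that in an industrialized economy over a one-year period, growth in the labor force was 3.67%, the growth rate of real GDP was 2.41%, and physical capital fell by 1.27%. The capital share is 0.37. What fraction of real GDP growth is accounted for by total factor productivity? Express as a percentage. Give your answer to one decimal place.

Labor's share = 1 − 0.37 = 0.63.
Physical capital: 0.37 × (-1.27) = -0.4699 pp.
The labor force: 0.63 × 3.67 = 2.3121 pp.
TFP growth = 2.41 − 1.8422 = 0.5678%.
TFP share of growth = 0.5678 / 2.41 × 100 = 23.56%.

23.6%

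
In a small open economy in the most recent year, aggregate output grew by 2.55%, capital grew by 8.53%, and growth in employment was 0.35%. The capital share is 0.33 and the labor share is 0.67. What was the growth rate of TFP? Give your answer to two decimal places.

-0.50%

Labor's share = 1 − 0.33 = 0.67.
Capital: 0.33 × 8.53 = 2.8149 pp.
Employment: 0.67 × 0.35 = 0.2345 pp.
TFP growth = 2.55 − 3.0494 = -0.4994%.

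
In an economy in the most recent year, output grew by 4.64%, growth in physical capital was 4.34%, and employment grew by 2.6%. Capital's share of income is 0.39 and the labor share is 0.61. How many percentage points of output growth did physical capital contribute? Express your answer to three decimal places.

Contribution = share × growth = 0.39 × 4.34 = 1.6926 pp.

1.693 pp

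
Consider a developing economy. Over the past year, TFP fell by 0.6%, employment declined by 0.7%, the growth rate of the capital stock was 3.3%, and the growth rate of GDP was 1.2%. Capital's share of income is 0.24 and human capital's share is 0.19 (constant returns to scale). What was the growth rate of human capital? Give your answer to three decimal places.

Labor's share = 1 − 0.24 − 0.19 = 0.57.
gY = gA + 0.24×3.3 + 0.57×(-0.7) + 0.19×g.
0.19×g = 1.2 + 0.6 − 0.393 = 1.407.
g = 1.407 / 0.19 = 7.40526%.

Human capital growth was 7.405%.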